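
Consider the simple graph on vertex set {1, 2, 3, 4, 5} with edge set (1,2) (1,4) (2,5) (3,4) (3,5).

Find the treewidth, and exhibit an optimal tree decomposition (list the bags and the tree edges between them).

Treewidth 2.
Bags: B1 = {2, 3, 5}  B2 = {1, 2, 3}  B3 = {1, 3, 4}
Tree: B1–B2, B2–B3

The largest bag has 3 vertices, giving width 2; this decomposition certifies tw(G) ≤ 2. The edges 3–5–2–1–4–3 form a cycle, so G is not a tree and its treewidth is at least 2. Hence tw(G) = 2 exactly.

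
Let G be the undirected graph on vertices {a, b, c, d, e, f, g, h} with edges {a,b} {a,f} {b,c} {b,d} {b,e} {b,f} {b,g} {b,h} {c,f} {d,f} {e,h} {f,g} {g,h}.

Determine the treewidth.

2

A width-2 tree decomposition is:
Bags: B1 = {b, f, g}  B2 = {b, g, h}  B3 = {a, b, f}  B4 = {b, d, f}  B5 = {b, e, h}  B6 = {b, c, f}
Tree: B1–B2, B1–B3, B1–B4, B2–B5, B4–B6
Every bag has size at most 3, so the width is 3 − 1 = 2 and tw(G) ≤ 2. On the other hand G contains the 3-clique {b, e, h}. A clique must lie in a single bag of any decomposition, so no decomposition can have width below 2. Hence tw(G) = 2 exactly.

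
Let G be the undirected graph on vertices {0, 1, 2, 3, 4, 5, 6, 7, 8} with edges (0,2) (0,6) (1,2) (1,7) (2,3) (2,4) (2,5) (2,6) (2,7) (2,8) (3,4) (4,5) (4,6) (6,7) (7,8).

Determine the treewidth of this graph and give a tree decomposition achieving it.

Treewidth 2.
One optimal decomposition is:
Bags: B1 = {2, 4, 6}  B2 = {0, 2, 6}  B3 = {2, 4, 5}  B4 = {2, 6, 7}  B5 = {2, 7, 8}  B6 = {1, 2, 7}  B7 = {2, 3, 4}
Tree: B1–B2, B1–B3, B1–B4, B4–B5, B4–B6, B1–B7

Each bag holds 3 vertices, so the decomposition has width 2, which upper-bounds the treewidth. On the other hand G contains the 3-clique {0, 2, 6}. A clique must lie in a single bag of any decomposition, so no decomposition can have width below 2. Hence tw(G) = 2 exactly.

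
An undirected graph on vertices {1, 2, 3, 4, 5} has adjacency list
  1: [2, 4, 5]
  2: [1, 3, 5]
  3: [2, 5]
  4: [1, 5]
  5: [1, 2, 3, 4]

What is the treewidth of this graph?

2

A width-2 tree decomposition is:
Bags: B1 = {1, 4, 5}  B2 = {1, 2, 5}  B3 = {2, 3, 5}
Tree: B1–B2, B2–B3
Each bag holds 3 vertices, so the decomposition has width 2, which upper-bounds the treewidth. Conversely, {1, 2, 5} is a clique of size 3, and the vertices of any clique must share a bag in every tree decomposition; so some bag has ≥ 3 vertices and tw(G) ≥ 2. Combining the bounds, tw(G) = 2.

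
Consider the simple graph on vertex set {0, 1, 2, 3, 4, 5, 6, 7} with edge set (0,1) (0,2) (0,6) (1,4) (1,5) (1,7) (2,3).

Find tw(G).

A width-1 tree decomposition is:
Bags: B1 = {2, 3}  B2 = {0, 2}  B3 = {0, 1}  B4 = {1, 4}  B5 = {0, 6}  B6 = {1, 5}  B7 = {1, 7}
Tree: B1–B2, B2–B3, B3–B4, B3–B5, B3–B6, B3–B7
The largest bag has 2 vertices, giving width 1; this decomposition certifies tw(G) ≤ 1. G has an edge, so its treewidth is at least 1. Hence tw(G) = 1 exactly.

1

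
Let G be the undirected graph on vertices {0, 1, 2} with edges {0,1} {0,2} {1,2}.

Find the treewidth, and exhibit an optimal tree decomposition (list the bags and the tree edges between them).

Treewidth 2.
One optimal decomposition is:
Bags: B1 = {0, 1, 2}
Tree: (single bag)

A single bag containing all 3 vertices is trivially a valid decomposition of width 2. On the other hand G contains the 3-clique {0, 1, 2}. A clique must lie in a single bag of any decomposition, so no decomposition can have width below 2. The upper and lower bounds meet at 2, so that is the treewidth.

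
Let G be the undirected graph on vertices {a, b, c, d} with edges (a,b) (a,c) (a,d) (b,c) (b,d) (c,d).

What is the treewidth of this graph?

3

A width-3 tree decomposition is:
Bags: B1 = {a, b, c, d}
Tree: (single bag)
With just one bag of size 4, the width is 4 − 1 = 3, so tw(G) ≤ 3. On the other hand G contains the 4-clique {a, b, c, d}. A clique must lie in a single bag of any decomposition, so no decomposition can have width below 3. The upper and lower bounds meet at 3, so that is the treewidth.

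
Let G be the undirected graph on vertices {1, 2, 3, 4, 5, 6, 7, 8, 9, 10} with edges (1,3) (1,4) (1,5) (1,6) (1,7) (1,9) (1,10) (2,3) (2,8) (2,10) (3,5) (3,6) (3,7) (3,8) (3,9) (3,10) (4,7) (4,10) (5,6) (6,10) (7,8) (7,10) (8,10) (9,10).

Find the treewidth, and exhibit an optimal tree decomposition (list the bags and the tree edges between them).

Treewidth 3.
One such decomposition:
Bags: B1 = {1, 3, 6, 10}  B2 = {1, 3, 7, 10}  B3 = {1, 4, 7, 10}  B4 = {1, 3, 9, 10}  B5 = {1, 3, 5, 6}  B6 = {3, 7, 8, 10}  B7 = {2, 3, 8, 10}
Tree: B1–B2, B2–B3, B2–B4, B1–B5, B2–B6, B6–B7

Each bag holds 4 vertices, so the decomposition has width 3, which upper-bounds the treewidth. Conversely, {2, 3, 8, 10} is a clique of size 4, and the vertices of any clique must share a bag in every tree decomposition; so some bag has ≥ 4 vertices and tw(G) ≥ 3. Combining the bounds, tw(G) = 3.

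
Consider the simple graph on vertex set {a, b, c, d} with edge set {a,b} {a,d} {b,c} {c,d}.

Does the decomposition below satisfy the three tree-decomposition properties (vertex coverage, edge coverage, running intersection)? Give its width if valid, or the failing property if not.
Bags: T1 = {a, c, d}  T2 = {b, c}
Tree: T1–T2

No — edge (a,b) lies in no bag.

A tree decomposition must satisfy three properties: every vertex lies in some bag; for every edge, both endpoints lie together in some bag; and for every vertex, the bags containing it form a connected subtree. Here edge (a,b) lies in no bag, so the decomposition is invalid.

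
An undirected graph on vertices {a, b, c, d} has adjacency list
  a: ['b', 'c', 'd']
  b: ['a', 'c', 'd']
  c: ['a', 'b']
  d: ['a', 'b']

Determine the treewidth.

2

A width-2 tree decomposition is:
Bags: B1 = {a, b, d}  B2 = {a, b, c}
Tree: B1–B2
Each bag holds 3 vertices, so the decomposition has width 2, which upper-bounds the treewidth. For the lower bound, the 3 vertices {a, b, d} are pairwise adjacent, and any tree decomposition puts a clique entirely inside one bag — forcing width ≥ 2. Hence tw(G) = 2 exactly.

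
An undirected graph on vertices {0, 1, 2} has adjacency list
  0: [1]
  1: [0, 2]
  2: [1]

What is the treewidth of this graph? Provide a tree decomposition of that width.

Each bag holds 2 vertices, so the decomposition has width 1, which upper-bounds the treewidth. Any graph with an edge has treewidth ≥ 1, and G has the edge 1–0. The upper and lower bounds meet at 1, so that is the treewidth.

Treewidth 1.
One optimal decomposition is:
Bags: B1 = {0, 1}  B2 = {1, 2}
Tree: B1–B2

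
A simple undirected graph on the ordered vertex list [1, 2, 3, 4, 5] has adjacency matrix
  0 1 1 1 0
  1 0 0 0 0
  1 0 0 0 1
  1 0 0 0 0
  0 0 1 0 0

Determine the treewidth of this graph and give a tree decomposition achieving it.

The largest bag has 2 vertices, giving width 1; this decomposition certifies tw(G) ≤ 1. Since G has at least one edge (e.g. 3–1), it is not an edgeless graph, so tw(G) ≥ 1. Therefore the treewidth is 1.

Treewidth 1.
One such decomposition:
Bags: B1 = {1, 3}  B2 = {1, 2}  B3 = {3, 5}  B4 = {1, 4}
Tree: B1–B2, B1–B3, B2–B4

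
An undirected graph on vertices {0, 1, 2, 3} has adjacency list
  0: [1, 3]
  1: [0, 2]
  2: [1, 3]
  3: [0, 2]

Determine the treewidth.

A width-2 tree decomposition is:
Bags: B1 = {1, 2, 3}  B2 = {0, 1, 3}
Tree: B1–B2
Each bag holds 3 vertices, so the decomposition has width 2, which upper-bounds the treewidth. For the lower bound, G contains the cycle 1–2–3–0–1, so G is not a forest; only forests have treewidth ≤ 1, hence tw(G) ≥ 2. Hence tw(G) = 2 exactly.

2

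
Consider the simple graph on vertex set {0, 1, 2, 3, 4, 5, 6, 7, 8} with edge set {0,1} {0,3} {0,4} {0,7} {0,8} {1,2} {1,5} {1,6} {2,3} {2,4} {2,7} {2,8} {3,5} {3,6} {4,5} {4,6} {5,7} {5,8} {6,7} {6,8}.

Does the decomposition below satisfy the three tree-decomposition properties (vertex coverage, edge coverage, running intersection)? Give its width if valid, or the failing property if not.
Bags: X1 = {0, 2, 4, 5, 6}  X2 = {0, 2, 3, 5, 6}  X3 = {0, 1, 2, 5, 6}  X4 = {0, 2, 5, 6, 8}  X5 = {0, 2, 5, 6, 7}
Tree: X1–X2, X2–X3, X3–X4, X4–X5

Every vertex of G appears in some bag (union = {0, 1, 2, 3, 4, 5, 6, 7, 8}); every edge is covered by a bag; and for each vertex v the set of bags containing v is connected in the bag tree. The decomposition is therefore valid. The largest bag has 5 vertices, so the width is 4.

Yes; width 4.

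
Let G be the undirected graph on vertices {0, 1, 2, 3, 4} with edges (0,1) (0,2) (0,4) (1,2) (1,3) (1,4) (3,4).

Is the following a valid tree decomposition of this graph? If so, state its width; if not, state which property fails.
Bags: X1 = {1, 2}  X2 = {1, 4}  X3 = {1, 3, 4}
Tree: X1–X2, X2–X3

A tree decomposition must satisfy three properties: every vertex lies in some bag; for every edge, both endpoints lie together in some bag; and for every vertex, the bags containing it form a connected subtree. Here vertex 0 appears in no bag, so the decomposition is invalid.

No — vertex 0 appears in no bag.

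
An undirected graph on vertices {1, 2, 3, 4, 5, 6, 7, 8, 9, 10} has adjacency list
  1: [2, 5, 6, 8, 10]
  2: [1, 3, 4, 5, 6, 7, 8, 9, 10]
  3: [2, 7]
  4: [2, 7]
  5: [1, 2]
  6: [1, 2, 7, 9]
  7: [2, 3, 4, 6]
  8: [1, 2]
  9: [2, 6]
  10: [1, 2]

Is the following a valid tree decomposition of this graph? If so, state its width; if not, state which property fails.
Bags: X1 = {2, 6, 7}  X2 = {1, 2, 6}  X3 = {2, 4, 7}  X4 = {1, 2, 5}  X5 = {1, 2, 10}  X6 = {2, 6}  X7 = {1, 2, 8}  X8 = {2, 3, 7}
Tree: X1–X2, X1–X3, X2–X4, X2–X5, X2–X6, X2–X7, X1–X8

No — vertex 9 appears in no bag.

A tree decomposition must satisfy three properties: every vertex lies in some bag; for every edge, both endpoints lie together in some bag; and for every vertex, the bags containing it form a connected subtree. Here vertex 9 appears in no bag, so the decomposition is invalid.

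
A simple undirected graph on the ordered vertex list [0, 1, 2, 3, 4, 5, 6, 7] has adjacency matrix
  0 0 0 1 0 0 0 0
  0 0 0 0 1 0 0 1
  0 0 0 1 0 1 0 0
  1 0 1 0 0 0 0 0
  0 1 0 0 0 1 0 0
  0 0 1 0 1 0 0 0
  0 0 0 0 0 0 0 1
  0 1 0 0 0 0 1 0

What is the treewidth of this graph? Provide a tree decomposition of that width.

The largest bag has 2 vertices, giving width 1; this decomposition certifies tw(G) ≤ 1. G has an edge, so its treewidth is at least 1. The upper and lower bounds meet at 1, so that is the treewidth.

Treewidth 1.
Bags: B1 = {6, 7}  B2 = {1, 7}  B3 = {1, 4}  B4 = {4, 5}  B5 = {2, 5}  B6 = {2, 3}  B7 = {0, 3}
Tree: B1–B2, B2–B3, B3–B4, B4–B5, B5–B6, B6–B7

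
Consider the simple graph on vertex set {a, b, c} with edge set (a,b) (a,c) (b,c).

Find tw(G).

2

A width-2 tree decomposition is:
Bags: B1 = {a, b, c}
Tree: (single bag)
With just one bag of size 3, the width is 3 − 1 = 2, so tw(G) ≤ 2. On the other hand G contains the 3-clique {a, b, c}. A clique must lie in a single bag of any decomposition, so no decomposition can have width below 2. The upper and lower bounds meet at 2, so that is the treewidth.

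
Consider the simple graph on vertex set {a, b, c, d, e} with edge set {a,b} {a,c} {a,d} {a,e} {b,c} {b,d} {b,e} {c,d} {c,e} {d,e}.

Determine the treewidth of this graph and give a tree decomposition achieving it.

A single bag containing all 5 vertices is trivially a valid decomposition of width 4. Conversely, {a, b, c, d, e} is a clique of size 5, and the vertices of any clique must share a bag in every tree decomposition; so some bag has ≥ 5 vertices and tw(G) ≥ 4. Combining the bounds, tw(G) = 4.

Treewidth 4.
One such decomposition:
Bags: B1 = {a, b, c, d, e}
Tree: (single bag)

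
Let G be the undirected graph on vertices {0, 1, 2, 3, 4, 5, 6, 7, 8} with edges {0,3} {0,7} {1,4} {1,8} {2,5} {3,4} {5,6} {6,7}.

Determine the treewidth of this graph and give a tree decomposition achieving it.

The largest bag has 2 vertices, giving width 1; this decomposition certifies tw(G) ≤ 1. Any graph with an edge has treewidth ≥ 1, and G has the edge 2–5. Combining the bounds, tw(G) = 1.

Treewidth 1.
Bags: B1 = {2, 5}  B2 = {5, 6}  B3 = {6, 7}  B4 = {0, 7}  B5 = {0, 3}  B6 = {3, 4}  B7 = {1, 4}  B8 = {1, 8}
Tree: B1–B2, B2–B3, B3–B4, B4–B5, B5–B6, B6–B7, B7–B8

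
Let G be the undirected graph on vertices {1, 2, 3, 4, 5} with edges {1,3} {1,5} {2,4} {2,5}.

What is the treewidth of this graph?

A width-1 tree decomposition is:
Bags: B1 = {2, 5}  B2 = {1, 5}  B3 = {1, 3}  B4 = {2, 4}
Tree: B1–B2, B2–B3, B1–B4
The largest bag has 2 vertices, giving width 1; this decomposition certifies tw(G) ≤ 1. G has an edge, so its treewidth is at least 1. The upper and lower bounds meet at 1, so that is the treewidth.

1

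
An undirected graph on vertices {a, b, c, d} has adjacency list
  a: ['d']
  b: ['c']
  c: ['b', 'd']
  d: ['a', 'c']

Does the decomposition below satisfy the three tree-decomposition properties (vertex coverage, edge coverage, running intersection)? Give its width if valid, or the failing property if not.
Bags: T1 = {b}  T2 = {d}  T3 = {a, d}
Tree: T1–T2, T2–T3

A tree decomposition must satisfy three properties: every vertex lies in some bag; for every edge, both endpoints lie together in some bag; and for every vertex, the bags containing it form a connected subtree. Here vertex c appears in no bag, so the decomposition is invalid.

No — vertex c appears in no bag.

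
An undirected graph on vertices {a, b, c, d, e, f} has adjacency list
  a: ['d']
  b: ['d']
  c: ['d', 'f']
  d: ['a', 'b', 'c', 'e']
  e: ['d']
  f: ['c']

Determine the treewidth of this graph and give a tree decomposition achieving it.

Treewidth 1.
Bags: B1 = {c, d}  B2 = {a, d}  B3 = {b, d}  B4 = {c, f}  B5 = {d, e}
Tree: B1–B2, B2–B3, B1–B4, B1–B5

The largest bag has 2 vertices, giving width 1; this decomposition certifies tw(G) ≤ 1. Since G has at least one edge (e.g. c–d), it is not an edgeless graph, so tw(G) ≥ 1. Hence tw(G) = 1 exactly.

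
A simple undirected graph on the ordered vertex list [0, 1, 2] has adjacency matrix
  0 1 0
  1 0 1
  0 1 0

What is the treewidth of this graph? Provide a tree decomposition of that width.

Treewidth 1.
One such decomposition:
Bags: B1 = {1, 2}  B2 = {0, 1}
Tree: B1–B2

Each bag holds 2 vertices, so the decomposition has width 1, which upper-bounds the treewidth. Any graph with an edge has treewidth ≥ 1, and G has the edge 2–1. Therefore the treewidth is 1.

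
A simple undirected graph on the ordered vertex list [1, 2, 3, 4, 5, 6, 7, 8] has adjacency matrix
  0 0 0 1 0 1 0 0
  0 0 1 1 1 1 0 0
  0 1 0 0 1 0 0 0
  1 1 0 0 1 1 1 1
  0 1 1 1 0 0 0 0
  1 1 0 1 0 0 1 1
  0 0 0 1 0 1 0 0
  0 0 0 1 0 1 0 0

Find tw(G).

2

A width-2 tree decomposition is:
Bags: B1 = {2, 4, 6}  B2 = {4, 6, 8}  B3 = {1, 4, 6}  B4 = {2, 4, 5}  B5 = {2, 3, 5}  B6 = {4, 6, 7}
Tree: B1–B2, B2–B3, B1–B4, B4–B5, B1–B6
The largest bag has 3 vertices, giving width 2; this decomposition certifies tw(G) ≤ 2. Conversely, {2, 3, 5} is a clique of size 3, and the vertices of any clique must share a bag in every tree decomposition; so some bag has ≥ 3 vertices and tw(G) ≥ 2. Combining the bounds, tw(G) = 2.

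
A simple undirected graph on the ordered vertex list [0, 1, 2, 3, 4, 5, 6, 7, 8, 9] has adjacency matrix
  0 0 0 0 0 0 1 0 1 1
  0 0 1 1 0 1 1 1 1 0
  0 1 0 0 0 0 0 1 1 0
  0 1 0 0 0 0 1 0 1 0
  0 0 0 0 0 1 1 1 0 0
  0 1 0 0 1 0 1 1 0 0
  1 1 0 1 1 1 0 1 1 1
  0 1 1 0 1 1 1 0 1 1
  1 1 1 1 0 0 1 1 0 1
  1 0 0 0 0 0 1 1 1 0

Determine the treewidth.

3

A width-3 tree decomposition is:
Bags: B1 = {1, 6, 7, 8}  B2 = {1, 5, 6, 7}  B3 = {1, 2, 7, 8}  B4 = {6, 7, 8, 9}  B5 = {1, 3, 6, 8}  B6 = {0, 6, 8, 9}  B7 = {4, 5, 6, 7}
Tree: B1–B2, B1–B3, B1–B4, B1–B5, B4–B6, B2–B7
Each bag holds 4 vertices, so the decomposition has width 3, which upper-bounds the treewidth. For the lower bound, the 4 vertices {1, 2, 7, 8} are pairwise adjacent, and any tree decomposition puts a clique entirely inside one bag — forcing width ≥ 3. Combining the bounds, tw(G) = 3.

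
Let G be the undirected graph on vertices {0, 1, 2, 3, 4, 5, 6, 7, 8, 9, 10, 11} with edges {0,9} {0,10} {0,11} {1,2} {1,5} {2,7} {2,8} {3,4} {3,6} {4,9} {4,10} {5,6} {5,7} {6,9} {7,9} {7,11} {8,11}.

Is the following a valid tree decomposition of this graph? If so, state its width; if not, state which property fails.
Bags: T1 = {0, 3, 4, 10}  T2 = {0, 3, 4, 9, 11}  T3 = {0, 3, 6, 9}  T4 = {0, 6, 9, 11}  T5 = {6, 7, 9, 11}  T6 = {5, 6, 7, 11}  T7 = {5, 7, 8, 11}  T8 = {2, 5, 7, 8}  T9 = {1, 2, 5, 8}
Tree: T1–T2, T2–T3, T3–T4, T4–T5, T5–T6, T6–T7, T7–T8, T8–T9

A tree decomposition must satisfy three properties: every vertex lies in some bag; for every edge, both endpoints lie together in some bag; and for every vertex, the bags containing it form a connected subtree. Here bags containing vertex 11 are not connected in the tree, so the decomposition is invalid.

No — bags containing vertex 11 are not connected in the tree.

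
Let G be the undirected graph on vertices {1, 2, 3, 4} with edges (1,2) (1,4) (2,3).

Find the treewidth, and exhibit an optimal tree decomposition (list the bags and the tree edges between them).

Each bag holds 2 vertices, so the decomposition has width 1, which upper-bounds the treewidth. Since G has at least one edge (e.g. 1–2), it is not an edgeless graph, so tw(G) ≥ 1. Combining the bounds, tw(G) = 1.

Treewidth 1.
Bags: B1 = {1, 2}  B2 = {2, 3}  B3 = {1, 4}
Tree: B1–B2, B1–B3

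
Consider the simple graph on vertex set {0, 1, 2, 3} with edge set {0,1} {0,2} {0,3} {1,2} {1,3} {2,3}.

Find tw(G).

A width-3 tree decomposition is:
Bags: B1 = {0, 1, 2, 3}
Tree: (single bag)
A single bag containing all 4 vertices is trivially a valid decomposition of width 3. For the lower bound, the 4 vertices {0, 1, 2, 3} are pairwise adjacent, and any tree decomposition puts a clique entirely inside one bag — forcing width ≥ 3. Therefore the treewidth is 3.

3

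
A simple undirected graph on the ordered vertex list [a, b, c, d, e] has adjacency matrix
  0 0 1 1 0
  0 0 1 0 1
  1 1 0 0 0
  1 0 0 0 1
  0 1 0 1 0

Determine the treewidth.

A width-2 tree decomposition is:
Bags: B1 = {a, d, e}  B2 = {a, b, e}  B3 = {a, b, c}
Tree: B1–B2, B2–B3
The largest bag has 3 vertices, giving width 2; this decomposition certifies tw(G) ≤ 2. The edges a–d–e–b–c–a form a cycle, so G is not a tree and its treewidth is at least 2. Hence tw(G) = 2 exactly.

2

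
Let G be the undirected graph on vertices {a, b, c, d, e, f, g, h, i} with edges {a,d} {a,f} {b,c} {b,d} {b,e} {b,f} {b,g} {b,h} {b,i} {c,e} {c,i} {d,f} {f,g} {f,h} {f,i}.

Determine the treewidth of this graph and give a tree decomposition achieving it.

Treewidth 2.
Bags: B1 = {b, f, g}  B2 = {b, d, f}  B3 = {b, f, i}  B4 = {b, c, i}  B5 = {b, f, h}  B6 = {b, c, e}  B7 = {a, d, f}
Tree: B1–B2, B2–B3, B3–B4, B1–B5, B4–B6, B2–B7

Each bag holds 3 vertices, so the decomposition has width 2, which upper-bounds the treewidth. Conversely, {a, d, f} is a clique of size 3, and the vertices of any clique must share a bag in every tree decomposition; so some bag has ≥ 3 vertices and tw(G) ≥ 2. Hence tw(G) = 2 exactly.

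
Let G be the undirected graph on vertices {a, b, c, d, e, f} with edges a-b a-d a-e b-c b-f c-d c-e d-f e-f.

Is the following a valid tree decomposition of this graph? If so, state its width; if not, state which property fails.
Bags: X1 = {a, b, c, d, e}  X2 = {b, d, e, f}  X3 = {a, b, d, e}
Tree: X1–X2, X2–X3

A tree decomposition must satisfy three properties: every vertex lies in some bag; for every edge, both endpoints lie together in some bag; and for every vertex, the bags containing it form a connected subtree. Here bags containing vertex a are not connected in the tree, so the decomposition is invalid.

No — bags containing vertex a are not connected in the tree.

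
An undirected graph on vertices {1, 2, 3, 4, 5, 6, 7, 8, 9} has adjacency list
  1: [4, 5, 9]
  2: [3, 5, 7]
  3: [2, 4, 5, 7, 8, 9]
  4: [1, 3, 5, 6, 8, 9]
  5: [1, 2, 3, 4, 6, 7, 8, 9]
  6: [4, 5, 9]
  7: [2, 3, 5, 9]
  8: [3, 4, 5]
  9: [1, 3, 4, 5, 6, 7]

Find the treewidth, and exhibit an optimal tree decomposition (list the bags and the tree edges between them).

Treewidth 3.
Bags: B1 = {3, 4, 5, 9}  B2 = {3, 5, 7, 9}  B3 = {1, 4, 5, 9}  B4 = {4, 5, 6, 9}  B5 = {2, 3, 5, 7}  B6 = {3, 4, 5, 8}
Tree: B1–B2, B1–B3, B1–B4, B2–B5, B1–B6

The largest bag has 4 vertices, giving width 3; this decomposition certifies tw(G) ≤ 3. For the lower bound, the 4 vertices {1, 4, 5, 9} are pairwise adjacent, and any tree decomposition puts a clique entirely inside one bag — forcing width ≥ 3. The upper and lower bounds meet at 3, so that is the treewidth.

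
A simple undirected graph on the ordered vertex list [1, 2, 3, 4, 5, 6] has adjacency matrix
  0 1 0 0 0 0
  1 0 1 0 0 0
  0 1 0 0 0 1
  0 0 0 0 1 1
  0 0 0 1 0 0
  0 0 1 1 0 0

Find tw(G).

1

A width-1 tree decomposition is:
Bags: B1 = {1, 2}  B2 = {2, 3}  B3 = {3, 6}  B4 = {4, 6}  B5 = {4, 5}
Tree: B1–B2, B2–B3, B3–B4, B4–B5
Each bag holds 2 vertices, so the decomposition has width 1, which upper-bounds the treewidth. Any graph with an edge has treewidth ≥ 1, and G has the edge 1–2. Combining the bounds, tw(G) = 1.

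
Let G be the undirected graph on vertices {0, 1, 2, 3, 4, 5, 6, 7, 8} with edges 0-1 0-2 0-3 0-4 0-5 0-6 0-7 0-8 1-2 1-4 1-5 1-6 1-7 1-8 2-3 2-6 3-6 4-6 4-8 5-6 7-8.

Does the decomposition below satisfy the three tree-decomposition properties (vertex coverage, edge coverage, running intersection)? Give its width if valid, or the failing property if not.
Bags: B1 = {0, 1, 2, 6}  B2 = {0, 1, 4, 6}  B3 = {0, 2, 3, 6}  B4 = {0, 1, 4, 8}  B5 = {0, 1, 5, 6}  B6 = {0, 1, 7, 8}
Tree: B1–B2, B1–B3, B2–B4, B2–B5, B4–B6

Checking the three conditions: (i) the bags cover all of {0, 1, 2, 3, 4, 5, 6, 7, 8}; (ii) for each edge, some bag contains both endpoints; (iii) the bags containing any fixed vertex form a subtree. All hold, so the decomposition is valid with width 4 − 1 = 3.

Yes; width 3.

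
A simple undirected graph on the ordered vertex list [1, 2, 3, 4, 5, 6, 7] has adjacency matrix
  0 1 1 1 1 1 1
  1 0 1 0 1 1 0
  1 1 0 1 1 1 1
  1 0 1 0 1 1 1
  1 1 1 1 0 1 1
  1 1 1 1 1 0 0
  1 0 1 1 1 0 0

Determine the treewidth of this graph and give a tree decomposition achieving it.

Treewidth 4.
Bags: B1 = {1, 3, 4, 5, 6}  B2 = {1, 3, 4, 5, 7}  B3 = {1, 2, 3, 5, 6}
Tree: B1–B2, B1–B3

Every bag has size at most 5, so the width is 5 − 1 = 4 and tw(G) ≤ 4. On the other hand G contains the 5-clique {1, 2, 3, 5, 6}. A clique must lie in a single bag of any decomposition, so no decomposition can have width below 4. The upper and lower bounds meet at 4, so that is the treewidth.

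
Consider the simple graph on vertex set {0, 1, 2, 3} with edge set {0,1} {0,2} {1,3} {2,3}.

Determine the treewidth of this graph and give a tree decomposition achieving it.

Treewidth 2.
One such decomposition:
Bags: B1 = {0, 2, 3}  B2 = {0, 1, 3}
Tree: B1–B2

Each bag holds 3 vertices, so the decomposition has width 2, which upper-bounds the treewidth. The edges 0–2–3–1–0 form a cycle, so G is not a tree and its treewidth is at least 2. Therefore the treewidth is 2.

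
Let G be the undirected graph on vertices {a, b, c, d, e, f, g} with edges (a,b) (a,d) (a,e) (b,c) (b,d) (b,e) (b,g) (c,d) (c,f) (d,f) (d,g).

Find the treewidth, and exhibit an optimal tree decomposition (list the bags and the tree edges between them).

The largest bag has 3 vertices, giving width 2; this decomposition certifies tw(G) ≤ 2. Conversely, {c, d, f} is a clique of size 3, and the vertices of any clique must share a bag in every tree decomposition; so some bag has ≥ 3 vertices and tw(G) ≥ 2. Hence tw(G) = 2 exactly.

Treewidth 2.
One such decomposition:
Bags: B1 = {a, b, d}  B2 = {a, b, e}  B3 = {b, c, d}  B4 = {b, d, g}  B5 = {c, d, f}
Tree: B1–B2, B1–B3, B3–B4, B3–B5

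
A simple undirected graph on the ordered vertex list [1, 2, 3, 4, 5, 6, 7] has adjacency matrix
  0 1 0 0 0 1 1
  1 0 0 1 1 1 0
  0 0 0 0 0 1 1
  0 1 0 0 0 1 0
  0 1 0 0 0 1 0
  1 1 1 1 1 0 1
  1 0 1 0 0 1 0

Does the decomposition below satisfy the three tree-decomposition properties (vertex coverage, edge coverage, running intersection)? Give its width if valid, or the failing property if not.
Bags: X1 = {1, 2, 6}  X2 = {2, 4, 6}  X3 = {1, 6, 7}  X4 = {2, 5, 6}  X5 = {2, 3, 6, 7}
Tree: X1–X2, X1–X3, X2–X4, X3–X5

A tree decomposition must satisfy three properties: every vertex lies in some bag; for every edge, both endpoints lie together in some bag; and for every vertex, the bags containing it form a connected subtree. Here bags containing vertex 2 are not connected in the tree, so the decomposition is invalid.

No — bags containing vertex 2 are not connected in the tree.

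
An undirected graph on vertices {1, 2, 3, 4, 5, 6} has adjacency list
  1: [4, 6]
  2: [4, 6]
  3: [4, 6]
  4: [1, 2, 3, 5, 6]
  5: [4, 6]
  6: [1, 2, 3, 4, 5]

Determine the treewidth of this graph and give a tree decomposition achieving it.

Treewidth 2.
Bags: B1 = {1, 4, 6}  B2 = {2, 4, 6}  B3 = {3, 4, 6}  B4 = {4, 5, 6}
Tree: B1–B2, B2–B3, B1–B4

The largest bag has 3 vertices, giving width 2; this decomposition certifies tw(G) ≤ 2. On the other hand G contains the 3-clique {1, 4, 6}. A clique must lie in a single bag of any decomposition, so no decomposition can have width below 2. Hence tw(G) = 2 exactly.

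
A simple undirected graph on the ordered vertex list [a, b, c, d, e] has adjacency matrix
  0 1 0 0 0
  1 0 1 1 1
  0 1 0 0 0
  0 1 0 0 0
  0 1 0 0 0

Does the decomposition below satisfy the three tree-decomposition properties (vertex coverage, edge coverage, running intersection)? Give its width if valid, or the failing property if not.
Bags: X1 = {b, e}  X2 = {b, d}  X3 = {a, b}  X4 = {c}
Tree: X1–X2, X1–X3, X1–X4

A tree decomposition must satisfy three properties: every vertex lies in some bag; for every edge, both endpoints lie together in some bag; and for every vertex, the bags containing it form a connected subtree. Here edge (b,c) lies in no bag, so the decomposition is invalid.

No — edge (b,c) lies in no bag.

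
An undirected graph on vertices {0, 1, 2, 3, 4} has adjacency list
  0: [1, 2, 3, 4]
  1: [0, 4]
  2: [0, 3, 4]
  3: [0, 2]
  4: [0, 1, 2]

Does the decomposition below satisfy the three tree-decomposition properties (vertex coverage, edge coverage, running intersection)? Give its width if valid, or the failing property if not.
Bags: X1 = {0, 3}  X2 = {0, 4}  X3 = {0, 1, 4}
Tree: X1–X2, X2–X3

A tree decomposition must satisfy three properties: every vertex lies in some bag; for every edge, both endpoints lie together in some bag; and for every vertex, the bags containing it form a connected subtree. Here vertex 2 appears in no bag, so the decomposition is invalid.

No — vertex 2 appears in no bag.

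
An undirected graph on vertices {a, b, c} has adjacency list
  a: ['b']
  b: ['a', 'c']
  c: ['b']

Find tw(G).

A width-1 tree decomposition is:
Bags: B1 = {b, c}  B2 = {a, b}
Tree: B1–B2
Each bag holds 2 vertices, so the decomposition has width 1, which upper-bounds the treewidth. Since G has at least one edge (e.g. c–b), it is not an edgeless graph, so tw(G) ≥ 1. Hence tw(G) = 1 exactly.

1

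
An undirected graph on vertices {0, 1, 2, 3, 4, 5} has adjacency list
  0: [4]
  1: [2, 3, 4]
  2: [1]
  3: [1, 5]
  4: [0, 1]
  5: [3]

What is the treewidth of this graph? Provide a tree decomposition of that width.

Treewidth 1.
One optimal decomposition is:
Bags: B1 = {1, 4}  B2 = {1, 2}  B3 = {0, 4}  B4 = {1, 3}  B5 = {3, 5}
Tree: B1–B2, B1–B3, B2–B4, B4–B5

The largest bag has 2 vertices, giving width 1; this decomposition certifies tw(G) ≤ 1. G has an edge, so its treewidth is at least 1. Hence tw(G) = 1 exactly.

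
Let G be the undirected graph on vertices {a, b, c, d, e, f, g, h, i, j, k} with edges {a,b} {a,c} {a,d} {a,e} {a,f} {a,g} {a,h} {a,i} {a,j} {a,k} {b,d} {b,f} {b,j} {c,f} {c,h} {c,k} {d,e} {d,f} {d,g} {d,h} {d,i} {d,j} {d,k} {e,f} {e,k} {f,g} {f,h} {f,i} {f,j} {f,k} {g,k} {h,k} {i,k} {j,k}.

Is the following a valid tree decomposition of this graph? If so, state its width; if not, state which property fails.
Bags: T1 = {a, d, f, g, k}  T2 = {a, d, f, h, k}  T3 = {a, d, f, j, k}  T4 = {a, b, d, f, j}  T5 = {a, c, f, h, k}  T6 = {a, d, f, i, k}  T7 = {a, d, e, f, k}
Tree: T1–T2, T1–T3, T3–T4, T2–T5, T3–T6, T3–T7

Yes; width 4.

Every vertex of G appears in some bag (union = {a, b, c, d, e, f, g, h, i, j, k}); every edge is covered by a bag; and for each vertex v the set of bags containing v is connected in the bag tree. The decomposition is therefore valid. The largest bag has 5 vertices, so the width is 4.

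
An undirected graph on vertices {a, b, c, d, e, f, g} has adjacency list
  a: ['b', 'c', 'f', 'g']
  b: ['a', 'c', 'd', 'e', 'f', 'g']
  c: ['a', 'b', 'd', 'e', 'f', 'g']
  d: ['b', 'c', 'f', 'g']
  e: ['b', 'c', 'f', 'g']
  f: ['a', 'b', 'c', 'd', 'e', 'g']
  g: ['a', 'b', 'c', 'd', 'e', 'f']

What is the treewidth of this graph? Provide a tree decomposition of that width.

Treewidth 4.
One such decomposition:
Bags: B1 = {b, c, e, f, g}  B2 = {a, b, c, f, g}  B3 = {b, c, d, f, g}
Tree: B1–B2, B2–B3

Every bag has size at most 5, so the width is 5 − 1 = 4 and tw(G) ≤ 4. For the lower bound, the 5 vertices {b, c, d, f, g} are pairwise adjacent, and any tree decomposition puts a clique entirely inside one bag — forcing width ≥ 4. The upper and lower bounds meet at 4, so that is the treewidth.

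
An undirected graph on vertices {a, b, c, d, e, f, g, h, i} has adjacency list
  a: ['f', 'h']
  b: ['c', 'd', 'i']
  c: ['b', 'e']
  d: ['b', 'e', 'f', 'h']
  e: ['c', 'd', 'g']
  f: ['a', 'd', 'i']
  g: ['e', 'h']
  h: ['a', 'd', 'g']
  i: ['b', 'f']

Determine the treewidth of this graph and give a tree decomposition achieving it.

Every bag has size at most 4, so the width is 4 − 1 = 3 and tw(G) ≤ 3. For the lower bound: the 4 vertex sets {a,f,i}, {h}, {d}, {b,c,e,g} are disjoint, each induces a connected subgraph, and every pair is joined by at least one edge of G. Contracting each set to a single vertex therefore yields K_{4} as a minor, and since treewidth is minor-monotone, tw(G) ≥ tw(K_{4}) = 3. Hence tw(G) = 3 exactly.

Treewidth 3.
One optimal decomposition is:
Bags: B1 = {a, f, h, i}  B2 = {d, f, h, i}  B3 = {b, d, h, i}  B4 = {b, d, g, h}  B5 = {b, d, e, g}  B6 = {b, c, e, g}
Tree: B1–B2, B2–B3, B3–B4, B4–B5, B5–B6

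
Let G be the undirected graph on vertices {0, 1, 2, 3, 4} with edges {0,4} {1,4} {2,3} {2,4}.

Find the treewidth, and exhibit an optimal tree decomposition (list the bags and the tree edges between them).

Treewidth 1.
One such decomposition:
Bags: B1 = {1, 4}  B2 = {2, 4}  B3 = {0, 4}  B4 = {2, 3}
Tree: B1–B2, B1–B3, B2–B4

The largest bag has 2 vertices, giving width 1; this decomposition certifies tw(G) ≤ 1. Since G has at least one edge (e.g. 4–1), it is not an edgeless graph, so tw(G) ≥ 1. Hence tw(G) = 1 exactly.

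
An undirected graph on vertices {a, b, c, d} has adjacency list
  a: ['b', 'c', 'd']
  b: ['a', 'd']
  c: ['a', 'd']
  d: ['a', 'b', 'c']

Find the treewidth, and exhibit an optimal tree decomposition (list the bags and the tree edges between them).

Each bag holds 3 vertices, so the decomposition has width 2, which upper-bounds the treewidth. Conversely, {a, c, d} is a clique of size 3, and the vertices of any clique must share a bag in every tree decomposition; so some bag has ≥ 3 vertices and tw(G) ≥ 2. Therefore the treewidth is 2.

Treewidth 2.
One optimal decomposition is:
Bags: B1 = {a, b, d}  B2 = {a, c, d}
Tree: B1–B2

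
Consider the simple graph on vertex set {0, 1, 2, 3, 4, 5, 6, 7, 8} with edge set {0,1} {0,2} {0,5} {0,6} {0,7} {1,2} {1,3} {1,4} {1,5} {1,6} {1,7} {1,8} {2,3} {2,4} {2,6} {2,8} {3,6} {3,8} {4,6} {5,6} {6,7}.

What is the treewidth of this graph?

3

A width-3 tree decomposition is:
Bags: B1 = {0, 1, 2, 6}  B2 = {0, 1, 5, 6}  B3 = {0, 1, 6, 7}  B4 = {1, 2, 4, 6}  B5 = {1, 2, 3, 6}  B6 = {1, 2, 3, 8}
Tree: B1–B2, B1–B3, B1–B4, B4–B5, B5–B6
Every bag has size at most 4, so the width is 4 − 1 = 3 and tw(G) ≤ 3. Conversely, {1, 2, 3, 8} is a clique of size 4, and the vertices of any clique must share a bag in every tree decomposition; so some bag has ≥ 4 vertices and tw(G) ≥ 3. The upper and lower bounds meet at 3, so that is the treewidth.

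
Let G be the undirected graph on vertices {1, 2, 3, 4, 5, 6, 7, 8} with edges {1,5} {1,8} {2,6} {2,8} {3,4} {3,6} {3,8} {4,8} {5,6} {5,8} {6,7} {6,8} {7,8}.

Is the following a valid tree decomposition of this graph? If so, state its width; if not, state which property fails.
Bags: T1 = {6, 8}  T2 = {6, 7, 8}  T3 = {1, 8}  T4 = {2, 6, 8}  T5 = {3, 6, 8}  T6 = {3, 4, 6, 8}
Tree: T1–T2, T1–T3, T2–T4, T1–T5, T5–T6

A tree decomposition must satisfy three properties: every vertex lies in some bag; for every edge, both endpoints lie together in some bag; and for every vertex, the bags containing it form a connected subtree. Here vertex 5 appears in no bag, so the decomposition is invalid.

No — vertex 5 appears in no bag.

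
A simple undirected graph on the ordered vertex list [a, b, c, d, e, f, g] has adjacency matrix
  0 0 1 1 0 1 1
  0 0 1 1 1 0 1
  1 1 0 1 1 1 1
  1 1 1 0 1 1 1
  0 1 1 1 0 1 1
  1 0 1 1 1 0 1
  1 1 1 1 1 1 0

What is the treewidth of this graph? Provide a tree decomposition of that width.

Each bag holds 5 vertices, so the decomposition has width 4, which upper-bounds the treewidth. On the other hand G contains the 5-clique {c, d, e, f, g}. A clique must lie in a single bag of any decomposition, so no decomposition can have width below 4. Therefore the treewidth is 4.

Treewidth 4.
One such decomposition:
Bags: B1 = {a, c, d, f, g}  B2 = {c, d, e, f, g}  B3 = {b, c, d, e, g}
Tree: B1–B2, B2–B3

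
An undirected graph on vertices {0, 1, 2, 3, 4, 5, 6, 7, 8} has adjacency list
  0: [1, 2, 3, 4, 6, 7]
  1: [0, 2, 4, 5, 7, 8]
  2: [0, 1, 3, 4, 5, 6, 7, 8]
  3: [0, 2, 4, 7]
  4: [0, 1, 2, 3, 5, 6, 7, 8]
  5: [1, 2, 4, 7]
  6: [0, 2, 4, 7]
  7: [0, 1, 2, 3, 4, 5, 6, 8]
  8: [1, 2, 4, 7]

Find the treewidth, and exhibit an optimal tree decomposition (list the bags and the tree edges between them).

The largest bag has 5 vertices, giving width 4; this decomposition certifies tw(G) ≤ 4. Conversely, {0, 1, 2, 4, 7} is a clique of size 5, and the vertices of any clique must share a bag in every tree decomposition; so some bag has ≥ 5 vertices and tw(G) ≥ 4. The upper and lower bounds meet at 4, so that is the treewidth.

Treewidth 4.
One such decomposition:
Bags: B1 = {0, 2, 4, 6, 7}  B2 = {0, 1, 2, 4, 7}  B3 = {1, 2, 4, 5, 7}  B4 = {1, 2, 4, 7, 8}  B5 = {0, 2, 3, 4, 7}
Tree: B1–B2, B2–B3, B3–B4, B1–B5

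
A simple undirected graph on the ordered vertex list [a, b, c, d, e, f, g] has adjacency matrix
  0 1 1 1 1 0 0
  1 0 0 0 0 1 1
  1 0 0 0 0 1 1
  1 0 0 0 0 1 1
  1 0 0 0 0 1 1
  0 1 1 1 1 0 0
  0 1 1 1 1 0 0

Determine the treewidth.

A width-3 tree decomposition is:
Bags: B1 = {a, b, f, g}  B2 = {a, c, f, g}  B3 = {a, d, f, g}  B4 = {a, e, f, g}
Tree: B1–B2, B2–B3, B3–B4
Each bag holds 4 vertices, so the decomposition has width 3, which upper-bounds the treewidth. For the lower bound: the 4 vertex sets {a,b}, {c,g}, {f}, {d} are disjoint, each induces a connected subgraph, and every pair is joined by at least one edge of G. Contracting each set to a single vertex therefore yields K_{4} as a minor, and since treewidth is minor-monotone, tw(G) ≥ tw(K_{4}) = 3. Combining the bounds, tw(G) = 3.

3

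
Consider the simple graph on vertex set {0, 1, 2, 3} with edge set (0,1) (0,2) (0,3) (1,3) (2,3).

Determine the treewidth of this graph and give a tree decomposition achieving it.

The largest bag has 3 vertices, giving width 2; this decomposition certifies tw(G) ≤ 2. Conversely, {0, 1, 3} is a clique of size 3, and the vertices of any clique must share a bag in every tree decomposition; so some bag has ≥ 3 vertices and tw(G) ≥ 2. Combining the bounds, tw(G) = 2.

Treewidth 2.
Bags: B1 = {0, 2, 3}  B2 = {0, 1, 3}
Tree: B1–B2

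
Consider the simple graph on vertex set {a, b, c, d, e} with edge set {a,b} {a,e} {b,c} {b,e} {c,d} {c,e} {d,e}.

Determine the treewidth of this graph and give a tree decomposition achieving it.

Treewidth 2.
Bags: B1 = {a, b, e}  B2 = {b, c, e}  B3 = {c, d, e}
Tree: B1–B2, B2–B3

Each bag holds 3 vertices, so the decomposition has width 2, which upper-bounds the treewidth. For the lower bound, the 3 vertices {c, d, e} are pairwise adjacent, and any tree decomposition puts a clique entirely inside one bag — forcing width ≥ 2. Hence tw(G) = 2 exactly.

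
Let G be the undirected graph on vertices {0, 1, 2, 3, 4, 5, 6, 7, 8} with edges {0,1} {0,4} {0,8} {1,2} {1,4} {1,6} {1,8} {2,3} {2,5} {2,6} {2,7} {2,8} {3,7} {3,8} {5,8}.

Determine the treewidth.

A width-2 tree decomposition is:
Bags: B1 = {1, 2, 8}  B2 = {2, 3, 8}  B3 = {0, 1, 8}  B4 = {1, 2, 6}  B5 = {0, 1, 4}  B6 = {2, 3, 7}  B7 = {2, 5, 8}
Tree: B1–B2, B1–B3, B1–B4, B3–B5, B2–B6, B1–B7
Every bag has size at most 3, so the width is 3 − 1 = 2 and tw(G) ≤ 2. On the other hand G contains the 3-clique {0, 1, 8}. A clique must lie in a single bag of any decomposition, so no decomposition can have width below 2. Therefore the treewidth is 2.

2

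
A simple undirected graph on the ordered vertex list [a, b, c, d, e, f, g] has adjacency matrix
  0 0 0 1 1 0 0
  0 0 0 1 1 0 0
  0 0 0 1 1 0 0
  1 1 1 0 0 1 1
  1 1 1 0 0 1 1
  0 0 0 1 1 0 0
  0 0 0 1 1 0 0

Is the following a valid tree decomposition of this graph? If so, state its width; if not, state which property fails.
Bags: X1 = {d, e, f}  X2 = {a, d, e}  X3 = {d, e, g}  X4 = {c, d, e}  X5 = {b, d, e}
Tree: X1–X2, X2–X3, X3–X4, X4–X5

Yes; width 2.

Every vertex of G appears in some bag (union = {a, b, c, d, e, f, g}); every edge is covered by a bag; and for each vertex v the set of bags containing v is connected in the bag tree. The decomposition is therefore valid. The largest bag has 3 vertices, so the width is 2.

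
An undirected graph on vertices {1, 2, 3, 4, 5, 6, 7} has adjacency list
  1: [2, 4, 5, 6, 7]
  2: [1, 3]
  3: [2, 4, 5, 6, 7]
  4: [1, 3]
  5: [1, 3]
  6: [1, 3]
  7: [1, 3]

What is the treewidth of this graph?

A width-2 tree decomposition is:
Bags: B1 = {1, 3, 4}  B2 = {1, 2, 3}  B3 = {1, 3, 6}  B4 = {1, 3, 7}  B5 = {1, 3, 5}
Tree: B1–B2, B2–B3, B3–B4, B4–B5
The largest bag has 3 vertices, giving width 2; this decomposition certifies tw(G) ≤ 2. For the lower bound, G contains the cycle 3–4–1–2–3, so G is not a forest; only forests have treewidth ≤ 1, hence tw(G) ≥ 2. Combining the bounds, tw(G) = 2.

2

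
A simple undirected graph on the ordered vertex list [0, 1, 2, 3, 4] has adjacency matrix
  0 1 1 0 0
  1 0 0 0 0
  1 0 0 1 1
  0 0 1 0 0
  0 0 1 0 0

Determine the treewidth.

1

A width-1 tree decomposition is:
Bags: B1 = {2, 3}  B2 = {0, 2}  B3 = {0, 1}  B4 = {2, 4}
Tree: B1–B2, B2–B3, B1–B4
Every bag has size at most 2, so the width is 2 − 1 = 1 and tw(G) ≤ 1. Since G has at least one edge (e.g. 3–2), it is not an edgeless graph, so tw(G) ≥ 1. Hence tw(G) = 1 exactly.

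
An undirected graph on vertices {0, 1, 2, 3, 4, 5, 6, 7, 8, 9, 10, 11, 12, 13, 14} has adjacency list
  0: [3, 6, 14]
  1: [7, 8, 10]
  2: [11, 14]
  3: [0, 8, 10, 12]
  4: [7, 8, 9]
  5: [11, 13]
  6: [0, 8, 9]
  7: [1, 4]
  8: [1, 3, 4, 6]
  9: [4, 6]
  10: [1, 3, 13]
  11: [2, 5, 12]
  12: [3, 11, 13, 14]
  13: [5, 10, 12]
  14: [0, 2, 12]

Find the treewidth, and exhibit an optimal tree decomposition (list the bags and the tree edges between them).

Treewidth 3.
One such decomposition:
Bags: B1 = {2, 5, 11, 13}  B2 = {2, 11, 12, 13}  B3 = {2, 12, 13, 14}  B4 = {10, 12, 13, 14}  B5 = {3, 10, 12, 14}  B6 = {0, 3, 10, 14}  B7 = {0, 1, 3, 10}  B8 = {0, 1, 3, 8}  B9 = {0, 1, 6, 8}  B10 = {1, 6, 7, 8}  B11 = {4, 6, 7, 8}  B12 = {4, 6, 7, 9}
Tree: B1–B2, B2–B3, B3–B4, B4–B5, B5–B6, B6–B7, B7–B8, B8–B9, B9–B10, B10–B11, B11–B12

Every bag has size at most 4, so the width is 4 − 1 = 3 and tw(G) ≤ 3. For the lower bound: the 4 vertex sets {2,5,11}, {13}, {12}, {0,3,10,14} are disjoint, each induces a connected subgraph, and every pair is joined by at least one edge of G. Contracting each set to a single vertex therefore yields K_{4} as a minor, and since treewidth is minor-monotone, tw(G) ≥ tw(K_{4}) = 3. The upper and lower bounds meet at 3, so that is the treewidth.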